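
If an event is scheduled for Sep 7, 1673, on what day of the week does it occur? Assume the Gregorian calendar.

Doomsday rule: the anchor day for the 1600s is Tuesday. For year 73: 73÷12 = 6 r 1, and 1÷4 = 0, so 6+1+0 = 7.
Tuesday + 7 ≡ Tuesday — that's 1673's doomsday.
In September the doomsday date is Sep 5.
Sep 7 is 2 days after Sep 5; 2 mod 7 = 2, so Tuesday + 2 = Thursday.

Thursday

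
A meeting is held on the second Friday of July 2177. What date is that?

July 11, 2177

July 1, 2177 is a Tuesday.
The first Friday is therefore July 4 (3 days later).
The second Friday is 4 + 1×7 = July 11.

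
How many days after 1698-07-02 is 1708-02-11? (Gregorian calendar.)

3510

Jul 2, 1698 → Jul 2, 1699: 365 days.
Jul 2, 1699 → Jul 2, 1700: 365 days.
Jul 2, 1700 → Jul 2, 1701: 365 days.
Jul 2, 1701 → Jul 2, 1702: 365 days.
Jul 2, 1702 → Jul 2, 1703: 365 days.
Jul 2, 1703 → Jul 2, 1704: 366 days (Feb 29, 1704 is in that span).
Jul 2, 1704 → Jul 2, 1705: 365 days.
Jul 2, 1705 → Jul 2, 1706: 365 days.
Jul 2, 1706 → Jul 2, 1707: 365 days.
Jul 2, 1707 → Aug 2, 1707: 31 days (July has 31).
Aug 2, 1707 → Sep 2, 1707: 31 days (August has 31).
Sep 2, 1707 → Oct 2, 1707: 30 days (September has 30).
Oct 2, 1707 → Nov 2, 1707: 31 days (October has 31).
Nov 2, 1707 → Dec 2, 1707: 30 days (November has 30).
Dec 2, 1707 → Jan 2, 1708: 31 days (December has 31).
Jan 2, 1708 → Feb 2, 1708: 31 days (January has 31).
Feb 2, 1708 → Feb 11, 1708: 9 days.
Total: 3510 days.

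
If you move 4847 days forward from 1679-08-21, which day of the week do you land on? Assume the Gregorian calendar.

Thursday

Aug 21, 1679 is a Monday.
4847 mod 7 = 3, so 4847 days after a Monday is Monday + 3 = Thursday.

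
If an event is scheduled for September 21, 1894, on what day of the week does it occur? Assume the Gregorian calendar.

January 1, 1894 is a Monday.
Jan 1, 1894 → Feb 1, 1894: 31 days (January has 31).
Feb 1, 1894 → Mar 1, 1894: 28 days (February has 28).
Mar 1, 1894 → Apr 1, 1894: 31 days (March has 31).
Apr 1, 1894 → May 1, 1894: 30 days (April has 30).
May 1, 1894 → Jun 1, 1894: 31 days (May has 31).
Jun 1, 1894 → Jul 1, 1894: 30 days (June has 30).
Jul 1, 1894 → Aug 1, 1894: 31 days (July has 31).
Aug 1, 1894 → Sep 1, 1894: 31 days (August has 31).
Sep 1, 1894 → Sep 21, 1894: 20 days.
Total: 263 days.
263 mod 7 = 4, so Monday + 4 = Friday.

Friday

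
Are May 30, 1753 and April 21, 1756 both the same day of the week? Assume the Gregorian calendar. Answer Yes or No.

From May 30, 1753 to Apr 21, 1756 is 1057 days.
1057 mod 7 = 0, so they are the same weekday.
(May 30, 1753 is a Wednesday; Apr 21, 1756 is a Wednesday.)

Yes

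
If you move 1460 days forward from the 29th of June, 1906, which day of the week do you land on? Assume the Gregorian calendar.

Tuesday

Jun 29, 1906 is a Friday.
1460 mod 7 = 4, so 1460 days after a Friday is Friday + 4 = Tuesday.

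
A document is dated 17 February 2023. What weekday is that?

Friday

Doomsday rule: the anchor day for the 2000s is Tuesday. For year 23: 23÷12 = 1 r 11, and 11÷4 = 2, so 1+11+2 = 14.
Tuesday + 14 ≡ Tuesday — that's 2023's doomsday.
In February the doomsday date is Feb 28 (2023 is not a leap year).
Feb 17 is 11 days before Feb 28; 11 mod 7 = 4, so Tuesday − 4 = Friday.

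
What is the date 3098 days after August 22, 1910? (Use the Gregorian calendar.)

February 14, 1919

+365 (one year) → Aug 22, 1911 (2733 left).
+366 (one year; includes Feb 29, 1912) → Aug 22, 1912 (2367 left).
+365 (one year) → Aug 22, 1913 (2002 left).
+365 (one year) → Aug 22, 1914 (1637 left).
+365 (one year) → Aug 22, 1915 (1272 left).
+366 (one year; includes Feb 29, 1916) → Aug 22, 1916 (906 left).
+365 (one year) → Aug 22, 1917 (541 left).
+365 (one year) → Aug 22, 1918 (176 left).
Aug has 31 days: +10 → Sep 1, 1918 (166 left).
Sep has 30 days: +30 → Oct 1, 1918 (136 left).
Oct has 31 days: +31 → Nov 1, 1918 (105 left).
Nov has 30 days: +30 → Dec 1, 1918 (75 left).
Dec has 31 days: +31 → Jan 1, 1919 (44 left).
Jan has 31 days: +31 → Feb 1, 1919 (13 left).
+13 → Feb 14, 1919.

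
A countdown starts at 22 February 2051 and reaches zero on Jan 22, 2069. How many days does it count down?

6544

Feb 22, 2051 → Feb 22, 2052: 365 days.
Feb 22, 2052 → Feb 22, 2053: 366 days (Feb 29, 2052 is in that span).
Feb 22, 2053 → Feb 22, 2054: 365 days.
Feb 22, 2054 → Feb 22, 2055: 365 days.
Feb 22, 2055 → Feb 22, 2056: 365 days.
Feb 22, 2056 → Feb 22, 2057: 366 days (Feb 29, 2056 is in that span).
Feb 22, 2057 → Feb 22, 2058: 365 days.
Feb 22, 2058 → Feb 22, 2059: 365 days.
Feb 22, 2059 → Feb 22, 2060: 365 days.
Feb 22, 2060 → Feb 22, 2061: 366 days (Feb 29, 2060 is in that span).
Feb 22, 2061 → Feb 22, 2062: 365 days.
Feb 22, 2062 → Feb 22, 2063: 365 days.
Feb 22, 2063 → Feb 22, 2064: 365 days.
Feb 22, 2064 → Feb 22, 2065: 366 days (Feb 29, 2064 is in that span).
Feb 22, 2065 → Feb 22, 2066: 365 days.
Feb 22, 2066 → Feb 22, 2067: 365 days.
Feb 22, 2067 → Feb 22, 2068: 365 days.
Feb 22, 2068 → Mar 22, 2068: 29 days (February has 29).
Mar 22, 2068 → Apr 22, 2068: 31 days (March has 31).
Apr 22, 2068 → May 22, 2068: 30 days (April has 30).
May 22, 2068 → Jun 22, 2068: 31 days (May has 31).
Jun 22, 2068 → Jul 22, 2068: 30 days (June has 30).
Jul 22, 2068 → Aug 22, 2068: 31 days (July has 31).
Aug 22, 2068 → Sep 22, 2068: 31 days (August has 31).
Sep 22, 2068 → Oct 22, 2068: 30 days (September has 30).
Oct 22, 2068 → Nov 22, 2068: 31 days (October has 31).
Nov 22, 2068 → Dec 22, 2068: 30 days (November has 30).
Dec 22, 2068 → Jan 22, 2069: 31 days.
Total: 6544 days.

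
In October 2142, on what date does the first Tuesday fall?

October 2, 2142

October 1, 2142 is a Monday.
The first Tuesday is therefore October 2 (1 days later).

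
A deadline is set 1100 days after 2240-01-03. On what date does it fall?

+366 (one year; includes Feb 29, 2240) → Jan 3, 2241 (734 left).
+365 (one year) → Jan 3, 2242 (369 left).
Jan has 31 days: +29 → Feb 1, 2242 (340 left).
Feb has 28 days: +28 → Mar 1, 2242 (312 left).
Mar has 31 days: +31 → Apr 1, 2242 (281 left).
Apr has 30 days: +30 → May 1, 2242 (251 left).
May has 31 days: +31 → Jun 1, 2242 (220 left).
Jun has 30 days: +30 → Jul 1, 2242 (190 left).
Jul has 31 days: +31 → Aug 1, 2242 (159 left).
Aug has 31 days: +31 → Sep 1, 2242 (128 left).
Sep has 30 days: +30 → Oct 1, 2242 (98 left).
Oct has 31 days: +31 → Nov 1, 2242 (67 left).
Nov has 30 days: +30 → Dec 1, 2242 (37 left).
Dec has 31 days: +31 → Jan 1, 2243 (6 left).
+6 → Jan 7, 2243.

January 7, 2243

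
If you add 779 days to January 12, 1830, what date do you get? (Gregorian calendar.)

March 1, 1832

+365 (one year) → Jan 12, 1831 (414 left).
+365 (one year) → Jan 12, 1832 (49 left).
Jan has 31 days: +20 → Feb 1, 1832 (29 left).
Feb has 29 days: +29 → Mar 1, 1832 (0 left).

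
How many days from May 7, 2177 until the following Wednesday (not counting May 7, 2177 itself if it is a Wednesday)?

May 7, 2177 is a Wednesday.
From Wednesday to the next Wednesday is 7 days.

7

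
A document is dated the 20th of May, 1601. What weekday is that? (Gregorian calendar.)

Doomsday rule: the anchor day for the 1600s is Tuesday. For year 01: 1÷12 = 0 r 1, and 1÷4 = 0, so 0+1+0 = 1.
Tuesday + 1 ≡ Wednesday — that's 1601's doomsday.
In May the doomsday date is May 9.
May 20 is 11 days after May 9; 11 mod 7 = 4, so Wednesday + 4 = Sunday.

Sunday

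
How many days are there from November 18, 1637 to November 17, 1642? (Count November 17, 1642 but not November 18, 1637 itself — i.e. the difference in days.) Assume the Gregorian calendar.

1825

Nov 18, 1637 → Nov 18, 1638: 365 days.
Nov 18, 1638 → Nov 18, 1639: 365 days.
Nov 18, 1639 → Nov 18, 1640: 366 days (Feb 29, 1640 is in that span).
Nov 18, 1640 → Nov 18, 1641: 365 days.
Nov 18, 1641 → Dec 18, 1641: 30 days (November has 30).
Dec 18, 1641 → Jan 18, 1642: 31 days (December has 31).
Jan 18, 1642 → Feb 18, 1642: 31 days (January has 31).
Feb 18, 1642 → Mar 18, 1642: 28 days (February has 28).
Mar 18, 1642 → Apr 18, 1642: 31 days (March has 31).
Apr 18, 1642 → May 18, 1642: 30 days (April has 30).
May 18, 1642 → Jun 18, 1642: 31 days (May has 31).
Jun 18, 1642 → Jul 18, 1642: 30 days (June has 30).
Jul 18, 1642 → Aug 18, 1642: 31 days (July has 31).
Aug 18, 1642 → Sep 18, 1642: 31 days (August has 31).
Sep 18, 1642 → Oct 18, 1642: 30 days (September has 30).
Oct 18, 1642 → Nov 17, 1642: 30 days.
Total: 1825 days.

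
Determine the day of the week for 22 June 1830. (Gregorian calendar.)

Doomsday rule: the anchor day for the 1800s is Friday. For year 30: 30÷12 = 2 r 6, and 6÷4 = 1, so 2+6+1 = 9.
Friday + 9 ≡ Sunday — that's 1830's doomsday.
In June the doomsday date is Jun 6.
Jun 22 is 16 days after Jun 6; 16 mod 7 = 2, so Sunday + 2 = Tuesday.

Tuesday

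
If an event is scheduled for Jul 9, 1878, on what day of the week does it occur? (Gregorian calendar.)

Doomsday rule: the anchor day for the 1800s is Friday. For year 78: 78÷12 = 6 r 6, and 6÷4 = 1, so 6+6+1 = 13.
Friday + 13 ≡ Thursday — that's 1878's doomsday.
In July the doomsday date is Jul 11.
Jul 9 is 2 days before Jul 11; 2 mod 7 = 2, so Thursday − 2 = Tuesday.

Tuesday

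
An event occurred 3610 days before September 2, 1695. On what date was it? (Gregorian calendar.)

October 14, 1685

−365 (one year) → Sep 2, 1694 (3245 left).
−365 (one year) → Sep 2, 1693 (2880 left).
−365 (one year) → Sep 2, 1692 (2515 left).
−366 (one year; includes Feb 29, 1692) → Sep 2, 1691 (2149 left).
−365 (one year) → Sep 2, 1690 (1784 left).
−365 (one year) → Sep 2, 1689 (1419 left).
−365 (one year) → Sep 2, 1688 (1054 left).
−366 (one year; includes Feb 29, 1688) → Sep 2, 1687 (688 left).
−365 (one year) → Sep 2, 1686 (323 left).
−2 → Aug 31, 1686 (end of Aug, 31 days; 321 left).
−31 → Jul 31, 1686 (end of Jul, 31 days; 290 left).
−31 → Jun 30, 1686 (end of Jun, 30 days; 259 left).
−30 → May 31, 1686 (end of May, 31 days; 229 left).
−31 → Apr 30, 1686 (end of Apr, 30 days; 198 left).
−30 → Mar 31, 1686 (end of Mar, 31 days; 168 left).
−31 → Feb 28, 1686 (end of Feb, 28 days; 137 left).
−28 → Jan 31, 1686 (end of Jan, 31 days; 109 left).
−31 → Dec 31, 1685 (end of Dec, 31 days; 78 left).
−31 → Nov 30, 1685 (end of Nov, 30 days; 47 left).
−30 → Oct 31, 1685 (end of Oct, 31 days; 17 left).
−17 → Oct 14, 1685.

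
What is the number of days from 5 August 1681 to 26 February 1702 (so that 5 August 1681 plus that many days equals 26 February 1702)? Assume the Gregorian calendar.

Aug 5, 1681 → Aug 5, 1682: 365 days.
Aug 5, 1682 → Aug 5, 1683: 365 days.
Aug 5, 1683 → Aug 5, 1684: 366 days (Feb 29, 1684 is in that span).
Aug 5, 1684 → Aug 5, 1685: 365 days.
Aug 5, 1685 → Aug 5, 1686: 365 days.
Aug 5, 1686 → Aug 5, 1687: 365 days.
Aug 5, 1687 → Aug 5, 1688: 366 days (Feb 29, 1688 is in that span).
Aug 5, 1688 → Aug 5, 1689: 365 days.
Aug 5, 1689 → Aug 5, 1690: 365 days.
Aug 5, 1690 → Aug 5, 1691: 365 days.
Aug 5, 1691 → Aug 5, 1692: 366 days (Feb 29, 1692 is in that span).
Aug 5, 1692 → Aug 5, 1693: 365 days.
Aug 5, 1693 → Aug 5, 1694: 365 days.
Aug 5, 1694 → Aug 5, 1695: 365 days.
Aug 5, 1695 → Aug 5, 1696: 366 days (Feb 29, 1696 is in that span).
Aug 5, 1696 → Aug 5, 1697: 365 days.
Aug 5, 1697 → Aug 5, 1698: 365 days.
Aug 5, 1698 → Aug 5, 1699: 365 days.
Aug 5, 1699 → Aug 5, 1700: 365 days.
Aug 5, 1700 → Aug 5, 1701: 365 days.
Aug 5, 1701 → Sep 5, 1701: 31 days (August has 31).
Sep 5, 1701 → Oct 5, 1701: 30 days (September has 30).
Oct 5, 1701 → Nov 5, 1701: 31 days (October has 31).
Nov 5, 1701 → Dec 5, 1701: 30 days (November has 30).
Dec 5, 1701 → Jan 5, 1702: 31 days (December has 31).
Jan 5, 1702 → Feb 5, 1702: 31 days (January has 31).
Feb 5, 1702 → Feb 26, 1702: 21 days.
Total: 7509 days.

7509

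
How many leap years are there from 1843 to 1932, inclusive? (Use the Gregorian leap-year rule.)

Multiples of 4 in [1843,1932]: 23.
Of those, multiples of 100: 1 (not leap unless ÷400).
Multiples of 400: 0.
Leap years = 23 − 1 + 0 = 22.

22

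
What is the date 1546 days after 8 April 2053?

+365 (one year) → Apr 8, 2054 (1181 left).
+365 (one year) → Apr 8, 2055 (816 left).
+366 (one year; includes Feb 29, 2056) → Apr 8, 2056 (450 left).
+365 (one year) → Apr 8, 2057 (85 left).
Apr has 30 days: +23 → May 1, 2057 (62 left).
May has 31 days: +31 → Jun 1, 2057 (31 left).
Jun has 30 days: +30 → Jul 1, 2057 (1 left).
+1 → Jul 2, 2057.

July 2, 2057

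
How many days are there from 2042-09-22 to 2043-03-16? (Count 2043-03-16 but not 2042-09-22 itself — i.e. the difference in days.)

175

Sep 22, 2042 → Oct 22, 2042: 30 days (September has 30).
Oct 22, 2042 → Nov 22, 2042: 31 days (October has 31).
Nov 22, 2042 → Dec 22, 2042: 30 days (November has 30).
Dec 22, 2042 → Jan 22, 2043: 31 days (December has 31).
Jan 22, 2043 → Feb 22, 2043: 31 days (January has 31).
Feb 22, 2043 → Mar 16, 2043: 22 days.
Total: 175 days.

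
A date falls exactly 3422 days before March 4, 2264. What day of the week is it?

Saturday

Mar 4, 2264 is a Friday.
3422 mod 7 = 6, so 3422 days before a Friday is Friday − 6 = Saturday.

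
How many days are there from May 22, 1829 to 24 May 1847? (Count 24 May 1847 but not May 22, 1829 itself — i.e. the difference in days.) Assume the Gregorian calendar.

May 22, 1829 → May 22, 1830: 365 days.
May 22, 1830 → May 22, 1831: 365 days.
May 22, 1831 → May 22, 1832: 366 days (Feb 29, 1832 is in that span).
May 22, 1832 → May 22, 1833: 365 days.
May 22, 1833 → May 22, 1834: 365 days.
May 22, 1834 → May 22, 1835: 365 days.
May 22, 1835 → May 22, 1836: 366 days (Feb 29, 1836 is in that span).
May 22, 1836 → May 22, 1837: 365 days.
May 22, 1837 → May 22, 1838: 365 days.
May 22, 1838 → May 22, 1839: 365 days.
May 22, 1839 → May 22, 1840: 366 days (Feb 29, 1840 is in that span).
May 22, 1840 → May 22, 1841: 365 days.
May 22, 1841 → May 22, 1842: 365 days.
May 22, 1842 → May 22, 1843: 365 days.
May 22, 1843 → May 22, 1844: 366 days (Feb 29, 1844 is in that span).
May 22, 1844 → May 22, 1845: 365 days.
May 22, 1845 → May 22, 1846: 365 days.
May 22, 1846 → Jun 22, 1846: 31 days (May has 31).
Jun 22, 1846 → Jul 22, 1846: 30 days (June has 30).
Jul 22, 1846 → Aug 22, 1846: 31 days (July has 31).
Aug 22, 1846 → Sep 22, 1846: 31 days (August has 31).
Sep 22, 1846 → Oct 22, 1846: 30 days (September has 30).
Oct 22, 1846 → Nov 22, 1846: 31 days (October has 31).
Nov 22, 1846 → Dec 22, 1846: 30 days (November has 30).
Dec 22, 1846 → Jan 22, 1847: 31 days (December has 31).
Jan 22, 1847 → Feb 22, 1847: 31 days (January has 31).
Feb 22, 1847 → Mar 22, 1847: 28 days (February has 28).
Mar 22, 1847 → Apr 22, 1847: 31 days (March has 31).
Apr 22, 1847 → May 22, 1847: 30 days (April has 30).
May 22, 1847 → May 24, 1847: 2 days.
Total: 6576 days.

6576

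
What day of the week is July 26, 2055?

Doomsday rule: the anchor day for the 2000s is Tuesday. For year 55: 55÷12 = 4 r 7, and 7÷4 = 1, so 4+7+1 = 12.
Tuesday + 12 ≡ Sunday — that's 2055's doomsday.
In July the doomsday date is Jul 11.
Jul 26 is 15 days after Jul 11; 15 mod 7 = 1, so Sunday + 1 = Monday.

Monday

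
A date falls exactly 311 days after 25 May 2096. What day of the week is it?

May 25, 2096 is a Friday.
311 mod 7 = 3, so 311 days after a Friday is Friday + 3 = Monday.

Monday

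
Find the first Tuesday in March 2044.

March 1, 2044 is a Tuesday.
The first Tuesday is therefore March 1 (same day).

March 1, 2044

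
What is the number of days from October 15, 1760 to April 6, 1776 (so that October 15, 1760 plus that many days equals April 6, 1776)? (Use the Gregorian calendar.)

5652

Oct 15, 1760 → Oct 15, 1761: 365 days.
Oct 15, 1761 → Oct 15, 1762: 365 days.
Oct 15, 1762 → Oct 15, 1763: 365 days.
Oct 15, 1763 → Oct 15, 1764: 366 days (Feb 29, 1764 is in that span).
Oct 15, 1764 → Oct 15, 1765: 365 days.
Oct 15, 1765 → Oct 15, 1766: 365 days.
Oct 15, 1766 → Oct 15, 1767: 365 days.
Oct 15, 1767 → Oct 15, 1768: 366 days (Feb 29, 1768 is in that span).
Oct 15, 1768 → Oct 15, 1769: 365 days.
Oct 15, 1769 → Oct 15, 1770: 365 days.
Oct 15, 1770 → Oct 15, 1771: 365 days.
Oct 15, 1771 → Oct 15, 1772: 366 days (Feb 29, 1772 is in that span).
Oct 15, 1772 → Oct 15, 1773: 365 days.
Oct 15, 1773 → Oct 15, 1774: 365 days.
Oct 15, 1774 → Oct 15, 1775: 365 days.
Oct 15, 1775 → Nov 15, 1775: 31 days (October has 31).
Nov 15, 1775 → Dec 15, 1775: 30 days (November has 30).
Dec 15, 1775 → Jan 15, 1776: 31 days (December has 31).
Jan 15, 1776 → Feb 15, 1776: 31 days (January has 31).
Feb 15, 1776 → Mar 15, 1776: 29 days (February has 29).
Mar 15, 1776 → Apr 6, 1776: 22 days.
Total: 5652 days.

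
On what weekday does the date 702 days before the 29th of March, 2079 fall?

Monday

First find the weekday of Mar 29, 2079. Doomsday rule: the anchor day for the 2000s is Tuesday. For year 79: 79÷12 = 6 r 7, and 7÷4 = 1, so 6+7+1 = 14.
Tuesday + 14 ≡ Tuesday — that's 2079's doomsday.
In March the doomsday date is Mar 14.
Mar 29 is 15 days after Mar 14; 15 mod 7 = 1, so Tuesday + 1 = Wednesday.
702 mod 7 = 2, so 702 days before a Wednesday is Wednesday − 2 = Monday.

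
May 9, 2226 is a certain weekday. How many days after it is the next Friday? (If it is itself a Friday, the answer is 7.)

3

May 9, 2226 is a Tuesday.
From Tuesday to the next Friday is 3 days.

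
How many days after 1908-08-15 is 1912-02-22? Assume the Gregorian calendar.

1286

Aug 15, 1908 → Aug 15, 1909: 365 days.
Aug 15, 1909 → Aug 15, 1910: 365 days.
Aug 15, 1910 → Aug 15, 1911: 365 days.
Aug 15, 1911 → Sep 15, 1911: 31 days (August has 31).
Sep 15, 1911 → Oct 15, 1911: 30 days (September has 30).
Oct 15, 1911 → Nov 15, 1911: 31 days (October has 31).
Nov 15, 1911 → Dec 15, 1911: 30 days (November has 30).
Dec 15, 1911 → Jan 15, 1912: 31 days (December has 31).
Jan 15, 1912 → Feb 15, 1912: 31 days (January has 31).
Feb 15, 1912 → Feb 22, 1912: 7 days.
Total: 1286 days.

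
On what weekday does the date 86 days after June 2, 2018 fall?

First find the weekday of Jun 2, 2018. Doomsday rule: the anchor day for the 2000s is Tuesday. For year 18: 18÷12 = 1 r 6, and 6÷4 = 1, so 1+6+1 = 8.
Tuesday + 8 ≡ Wednesday — that's 2018's doomsday.
In June the doomsday date is Jun 6.
Jun 2 is 4 days before Jun 6; 4 mod 7 = 4, so Wednesday − 4 = Saturday.
86 mod 7 = 2, so 86 days after a Saturday is Saturday + 2 = Monday.

Monday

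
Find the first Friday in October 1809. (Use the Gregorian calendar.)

October 6, 1809

October 1, 1809 is a Sunday.
The first Friday is therefore October 6 (5 days later).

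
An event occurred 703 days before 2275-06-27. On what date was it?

July 24, 2273

−365 (one year) → Jun 27, 2274 (338 left).
−27 → May 31, 2274 (end of May, 31 days; 311 left).
−31 → Apr 30, 2274 (end of Apr, 30 days; 280 left).
−30 → Mar 31, 2274 (end of Mar, 31 days; 250 left).
−31 → Feb 28, 2274 (end of Feb, 28 days; 219 left).
−28 → Jan 31, 2274 (end of Jan, 31 days; 191 left).
−31 → Dec 31, 2273 (end of Dec, 31 days; 160 left).
−31 → Nov 30, 2273 (end of Nov, 30 days; 129 left).
−30 → Oct 31, 2273 (end of Oct, 31 days; 99 left).
−31 → Sep 30, 2273 (end of Sep, 30 days; 68 left).
−30 → Aug 31, 2273 (end of Aug, 31 days; 38 left).
−31 → Jul 31, 2273 (end of Jul, 31 days; 7 left).
−7 → Jul 24, 2273.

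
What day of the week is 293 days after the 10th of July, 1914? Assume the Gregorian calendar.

First find the weekday of Jul 10, 1914. Doomsday rule: the anchor day for the 1900s is Wednesday. For year 14: 14÷12 = 1 r 2, and 2÷4 = 0, so 1+2+0 = 3.
Wednesday + 3 ≡ Saturday — that's 1914's doomsday.
In July the doomsday date is Jul 11.
Jul 10 is 1 day before Jul 11; 1 mod 7 = 1, so Saturday − 1 = Friday.
293 mod 7 = 6, so 293 days after a Friday is Friday + 6 = Thursday.

Thursday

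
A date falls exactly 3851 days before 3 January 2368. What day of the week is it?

Tuesday

First find the weekday of Jan 3, 2368. Doomsday rule: the anchor day for the 2300s is Wednesday. For year 68: 68÷12 = 5 r 8, and 8÷4 = 2, so 5+8+2 = 15.
Wednesday + 15 ≡ Thursday — that's 2368's doomsday.
In January the doomsday date is Jan 4 (2368 is a leap year (divisible by 4)).
Jan 3 is 1 day before Jan 4; 1 mod 7 = 1, so Thursday − 1 = Wednesday.
3851 mod 7 = 1, so 3851 days before a Wednesday is Wednesday − 1 = Tuesday.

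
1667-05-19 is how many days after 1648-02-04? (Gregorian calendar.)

7044

Feb 4, 1648 → Feb 4, 1649: 366 days (Feb 29, 1648 is in that span).
Feb 4, 1649 → Feb 4, 1650: 365 days.
Feb 4, 1650 → Feb 4, 1651: 365 days.
Feb 4, 1651 → Feb 4, 1652: 365 days.
Feb 4, 1652 → Feb 4, 1653: 366 days (Feb 29, 1652 is in that span).
Feb 4, 1653 → Feb 4, 1654: 365 days.
Feb 4, 1654 → Feb 4, 1655: 365 days.
Feb 4, 1655 → Feb 4, 1656: 365 days.
Feb 4, 1656 → Feb 4, 1657: 366 days (Feb 29, 1656 is in that span).
Feb 4, 1657 → Feb 4, 1658: 365 days.
Feb 4, 1658 → Feb 4, 1659: 365 days.
Feb 4, 1659 → Feb 4, 1660: 365 days.
Feb 4, 1660 → Feb 4, 1661: 366 days (Feb 29, 1660 is in that span).
Feb 4, 1661 → Feb 4, 1662: 365 days.
Feb 4, 1662 → Feb 4, 1663: 365 days.
Feb 4, 1663 → Feb 4, 1664: 365 days.
Feb 4, 1664 → Feb 4, 1665: 366 days (Feb 29, 1664 is in that span).
Feb 4, 1665 → Feb 4, 1666: 365 days.
Feb 4, 1666 → Feb 4, 1667: 365 days.
Feb 4, 1667 → Mar 4, 1667: 28 days (February has 28).
Mar 4, 1667 → Apr 4, 1667: 31 days (March has 31).
Apr 4, 1667 → May 4, 1667: 30 days (April has 30).
May 4, 1667 → May 19, 1667: 15 days.
Total: 7044 days.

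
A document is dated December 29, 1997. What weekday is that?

Monday

January 1, 1997 is a Wednesday.
Jan 1, 1997 → Feb 1, 1997: 31 days (January has 31).
Feb 1, 1997 → Mar 1, 1997: 28 days (February has 28).
Mar 1, 1997 → Apr 1, 1997: 31 days (March has 31).
Apr 1, 1997 → May 1, 1997: 30 days (April has 30).
May 1, 1997 → Jun 1, 1997: 31 days (May has 31).
Jun 1, 1997 → Jul 1, 1997: 30 days (June has 30).
Jul 1, 1997 → Aug 1, 1997: 31 days (July has 31).
Aug 1, 1997 → Sep 1, 1997: 31 days (August has 31).
Sep 1, 1997 → Oct 1, 1997: 30 days (September has 30).
Oct 1, 1997 → Nov 1, 1997: 31 days (October has 31).
Nov 1, 1997 → Dec 1, 1997: 30 days (November has 30).
Dec 1, 1997 → Dec 29, 1997: 28 days.
Total: 362 days.
362 mod 7 = 5, so Wednesday + 5 = Monday.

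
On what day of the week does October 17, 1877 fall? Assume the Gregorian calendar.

Doomsday rule: the anchor day for the 1800s is Friday. For year 77: 77÷12 = 6 r 5, and 5÷4 = 1, so 6+5+1 = 12.
Friday + 12 ≡ Wednesday — that's 1877's doomsday.
In October the doomsday date is Oct 10.
Oct 17 is 7 days after Oct 10; 7 mod 7 = 0, so Wednesday + 0 = Wednesday.

Wednesday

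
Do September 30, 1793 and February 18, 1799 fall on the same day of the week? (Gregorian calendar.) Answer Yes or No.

From Sep 30, 1793 to Feb 18, 1799 is 1967 days.
1967 mod 7 = 0, so they are the same weekday.
(Sep 30, 1793 is a Monday; Feb 18, 1799 is a Monday.)

Yes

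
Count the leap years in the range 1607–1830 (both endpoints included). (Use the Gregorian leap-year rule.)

Multiples of 4 in [1607,1830]: 56.
Of those, multiples of 100: 2 (not leap unless ÷400).
Multiples of 400: 0.
Leap years = 56 − 2 + 0 = 54.

54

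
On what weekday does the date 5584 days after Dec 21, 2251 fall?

Friday

First find the weekday of Dec 21, 2251. Doomsday rule: the anchor day for the 2200s is Friday. For year 51: 51÷12 = 4 r 3, and 3÷4 = 0, so 4+3+0 = 7.
Friday + 7 ≡ Friday — that's 2251's doomsday.
In December the doomsday date is Dec 12.
Dec 21 is 9 days after Dec 12; 9 mod 7 = 2, so Friday + 2 = Sunday.
5584 mod 7 = 5, so 5584 days after a Sunday is Sunday + 5 = Friday.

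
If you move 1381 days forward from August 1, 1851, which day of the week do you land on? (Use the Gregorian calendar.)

Aug 1, 1851 is a Friday.
1381 mod 7 = 2, so 1381 days after a Friday is Friday + 2 = Sunday.

Sunday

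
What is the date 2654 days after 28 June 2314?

October 3, 2321

+365 (one year) → Jun 28, 2315 (2289 left).
+366 (one year; includes Feb 29, 2316) → Jun 28, 2316 (1923 left).
+365 (one year) → Jun 28, 2317 (1558 left).
+365 (one year) → Jun 28, 2318 (1193 left).
+365 (one year) → Jun 28, 2319 (828 left).
+366 (one year; includes Feb 29, 2320) → Jun 28, 2320 (462 left).
+365 (one year) → Jun 28, 2321 (97 left).
Jun has 30 days: +3 → Jul 1, 2321 (94 left).
Jul has 31 days: +31 → Aug 1, 2321 (63 left).
Aug has 31 days: +31 → Sep 1, 2321 (32 left).
Sep has 30 days: +30 → Oct 1, 2321 (2 left).
+2 → Oct 3, 2321.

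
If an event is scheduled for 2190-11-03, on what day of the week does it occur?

Doomsday rule: the anchor day for the 2100s is Sunday. For year 90: 90÷12 = 7 r 6, and 6÷4 = 1, so 7+6+1 = 14.
Sunday + 14 ≡ Sunday — that's 2190's doomsday.
In November the doomsday date is Nov 7.
Nov 3 is 4 days before Nov 7; 4 mod 7 = 4, so Sunday − 4 = Wednesday.

Wednesday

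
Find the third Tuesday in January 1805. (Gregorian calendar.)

January 15, 1805

January 1, 1805 is a Tuesday.
The first Tuesday is therefore January 1 (same day).
The third Tuesday is 1 + 2×7 = January 15.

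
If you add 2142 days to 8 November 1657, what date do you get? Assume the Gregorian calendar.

+365 (one year) → Nov 8, 1658 (1777 left).
+365 (one year) → Nov 8, 1659 (1412 left).
+366 (one year; includes Feb 29, 1660) → Nov 8, 1660 (1046 left).
+365 (one year) → Nov 8, 1661 (681 left).
+365 (one year) → Nov 8, 1662 (316 left).
Nov has 30 days: +23 → Dec 1, 1662 (293 left).
Dec has 31 days: +31 → Jan 1, 1663 (262 left).
Jan has 31 days: +31 → Feb 1, 1663 (231 left).
Feb has 28 days: +28 → Mar 1, 1663 (203 left).
Mar has 31 days: +31 → Apr 1, 1663 (172 left).
Apr has 30 days: +30 → May 1, 1663 (142 left).
May has 31 days: +31 → Jun 1, 1663 (111 left).
Jun has 30 days: +30 → Jul 1, 1663 (81 left).
Jul has 31 days: +31 → Aug 1, 1663 (50 left).
Aug has 31 days: +31 → Sep 1, 1663 (19 left).
+19 → Sep 20, 1663.

September 20, 1663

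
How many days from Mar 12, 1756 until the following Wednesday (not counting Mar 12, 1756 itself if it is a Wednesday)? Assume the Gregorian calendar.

Mar 12, 1756 is a Friday.
From Friday to the next Wednesday is 5 days.

5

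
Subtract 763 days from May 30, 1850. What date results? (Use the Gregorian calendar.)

−365 (one year) → May 30, 1849 (398 left).
−30 → Apr 30, 1849 (end of Apr, 30 days; 368 left).
−30 → Mar 31, 1849 (end of Mar, 31 days; 338 left).
−31 → Feb 28, 1849 (end of Feb, 28 days; 307 left).
−28 → Jan 31, 1849 (end of Jan, 31 days; 279 left).
−31 → Dec 31, 1848 (end of Dec, 31 days; 248 left).
−31 → Nov 30, 1848 (end of Nov, 30 days; 217 left).
−30 → Oct 31, 1848 (end of Oct, 31 days; 187 left).
−31 → Sep 30, 1848 (end of Sep, 30 days; 156 left).
−30 → Aug 31, 1848 (end of Aug, 31 days; 126 left).
−31 → Jul 31, 1848 (end of Jul, 31 days; 95 left).
−31 → Jun 30, 1848 (end of Jun, 30 days; 64 left).
−30 → May 31, 1848 (end of May, 31 days; 34 left).
−31 → Apr 30, 1848 (end of Apr, 30 days; 3 left).
−3 → Apr 27, 1848.

April 27, 1848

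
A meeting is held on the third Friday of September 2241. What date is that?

September 17, 2241

September 1, 2241 is a Wednesday.
The first Friday is therefore September 3 (2 days later).
The third Friday is 3 + 2×7 = September 17.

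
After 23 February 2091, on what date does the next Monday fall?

February 26, 2091

Feb 23, 2091 is a Friday.
From Friday to the next Monday is 3 days.
Feb 23, 2091 + 3 = Feb 26, 2091.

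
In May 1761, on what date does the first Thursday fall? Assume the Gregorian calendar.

May 7, 1761

May 1, 1761 is a Friday.
The first Thursday is therefore May 7 (6 days later).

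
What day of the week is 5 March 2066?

Friday

January 1, 2066 is a Friday.
Jan 1, 2066 → Feb 1, 2066: 31 days (January has 31).
Feb 1, 2066 → Mar 1, 2066: 28 days (February has 28).
Mar 1, 2066 → Mar 5, 2066: 4 days.
Total: 63 days.
63 mod 7 = 0, so Friday + 0 = Friday.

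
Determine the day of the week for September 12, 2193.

Doomsday rule: the anchor day for the 2100s is Sunday. For year 93: 93÷12 = 7 r 9, and 9÷4 = 2, so 7+9+2 = 18.
Sunday + 18 ≡ Thursday — that's 2193's doomsday.
In September the doomsday date is Sep 5.
Sep 12 is 7 days after Sep 5; 7 mod 7 = 0, so Thursday + 0 = Thursday.

Thursday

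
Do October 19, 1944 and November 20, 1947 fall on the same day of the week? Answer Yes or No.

Yes

From Oct 19, 1944 to Nov 20, 1947 is 1127 days.
1127 mod 7 = 0, so they are the same weekday.
(Oct 19, 1944 is a Thursday; Nov 20, 1947 is a Thursday.)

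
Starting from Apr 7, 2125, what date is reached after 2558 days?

+365 (one year) → Apr 7, 2126 (2193 left).
+365 (one year) → Apr 7, 2127 (1828 left).
+366 (one year; includes Feb 29, 2128) → Apr 7, 2128 (1462 left).
+365 (one year) → Apr 7, 2129 (1097 left).
+365 (one year) → Apr 7, 2130 (732 left).
+365 (one year) → Apr 7, 2131 (367 left).
Apr has 30 days: +24 → May 1, 2131 (343 left).
May has 31 days: +31 → Jun 1, 2131 (312 left).
Jun has 30 days: +30 → Jul 1, 2131 (282 left).
Jul has 31 days: +31 → Aug 1, 2131 (251 left).
Aug has 31 days: +31 → Sep 1, 2131 (220 left).
Sep has 30 days: +30 → Oct 1, 2131 (190 left).
Oct has 31 days: +31 → Nov 1, 2131 (159 left).
Nov has 30 days: +30 → Dec 1, 2131 (129 left).
Dec has 31 days: +31 → Jan 1, 2132 (98 left).
Jan has 31 days: +31 → Feb 1, 2132 (67 left).
Feb has 29 days: +29 → Mar 1, 2132 (38 left).
Mar has 31 days: +31 → Apr 1, 2132 (7 left).
+7 → Apr 8, 2132.

April 8, 2132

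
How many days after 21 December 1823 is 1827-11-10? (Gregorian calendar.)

Dec 21, 1823 → Dec 21, 1824: 366 days (Feb 29, 1824 is in that span).
Dec 21, 1824 → Dec 21, 1825: 365 days.
Dec 21, 1825 → Dec 21, 1826: 365 days.
Dec 21, 1826 → Jan 21, 1827: 31 days (December has 31).
Jan 21, 1827 → Feb 21, 1827: 31 days (January has 31).
Feb 21, 1827 → Mar 21, 1827: 28 days (February has 28).
Mar 21, 1827 → Apr 21, 1827: 31 days (March has 31).
Apr 21, 1827 → May 21, 1827: 30 days (April has 30).
May 21, 1827 → Jun 21, 1827: 31 days (May has 31).
Jun 21, 1827 → Jul 21, 1827: 30 days (June has 30).
Jul 21, 1827 → Aug 21, 1827: 31 days (July has 31).
Aug 21, 1827 → Sep 21, 1827: 31 days (August has 31).
Sep 21, 1827 → Oct 21, 1827: 30 days (September has 30).
Oct 21, 1827 → Nov 10, 1827: 20 days.
Total: 1420 days.

1420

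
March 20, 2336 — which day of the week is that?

Friday

Doomsday rule: the anchor day for the 2300s is Wednesday. For year 36: 36÷12 = 3 r 0, and 0÷4 = 0, so 3+0+0 = 3.
Wednesday + 3 ≡ Saturday — that's 2336's doomsday.
In March the doomsday date is Mar 14.
Mar 20 is 6 days after Mar 14; 6 mod 7 = 6, so Saturday + 6 = Friday.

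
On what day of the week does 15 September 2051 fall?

Friday

Doomsday rule: the anchor day for the 2000s is Tuesday. For year 51: 51÷12 = 4 r 3, and 3÷4 = 0, so 4+3+0 = 7.
Tuesday + 7 ≡ Tuesday — that's 2051's doomsday.
In September the doomsday date is Sep 5.
Sep 15 is 10 days after Sep 5; 10 mod 7 = 3, so Tuesday + 3 = Friday.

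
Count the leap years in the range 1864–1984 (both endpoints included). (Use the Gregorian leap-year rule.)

30

Multiples of 4 in [1864,1984]: 31.
Of those, multiples of 100: 1 (not leap unless ÷400).
Multiples of 400: 0.
Leap years = 31 − 1 + 0 = 30.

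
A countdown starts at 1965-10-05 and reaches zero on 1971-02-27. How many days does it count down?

Oct 5, 1965 → Oct 5, 1966: 365 days.
Oct 5, 1966 → Oct 5, 1967: 365 days.
Oct 5, 1967 → Oct 5, 1968: 366 days (Feb 29, 1968 is in that span).
Oct 5, 1968 → Oct 5, 1969: 365 days.
Oct 5, 1969 → Oct 5, 1970: 365 days.
Oct 5, 1970 → Nov 5, 1970: 31 days (October has 31).
Nov 5, 1970 → Dec 5, 1970: 30 days (November has 30).
Dec 5, 1970 → Jan 5, 1971: 31 days (December has 31).
Jan 5, 1971 → Feb 5, 1971: 31 days (January has 31).
Feb 5, 1971 → Feb 27, 1971: 22 days.
Total: 1971 days.

1971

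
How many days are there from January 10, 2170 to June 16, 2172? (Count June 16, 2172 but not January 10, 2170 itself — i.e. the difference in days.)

Jan 10, 2170 → Jan 10, 2171: 365 days.
Jan 10, 2171 → Jan 10, 2172: 365 days.
Jan 10, 2172 → Feb 10, 2172: 31 days (January has 31).
Feb 10, 2172 → Mar 10, 2172: 29 days (February has 29).
Mar 10, 2172 → Apr 10, 2172: 31 days (March has 31).
Apr 10, 2172 → May 10, 2172: 30 days (April has 30).
May 10, 2172 → Jun 10, 2172: 31 days (May has 31).
Jun 10, 2172 → Jun 16, 2172: 6 days.
Total: 888 days.

888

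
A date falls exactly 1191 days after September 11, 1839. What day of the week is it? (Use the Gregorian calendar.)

Thursday

First find the weekday of Sep 11, 1839. Doomsday rule: the anchor day for the 1800s is Friday. For year 39: 39÷12 = 3 r 3, and 3÷4 = 0, so 3+3+0 = 6.
Friday + 6 ≡ Thursday — that's 1839's doomsday.
In September the doomsday date is Sep 5.
Sep 11 is 6 days after Sep 5; 6 mod 7 = 6, so Thursday + 6 = Wednesday.
1191 mod 7 = 1, so 1191 days after a Wednesday is Wednesday + 1 = Thursday.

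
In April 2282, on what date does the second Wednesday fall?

April 12, 2282

April 1, 2282 is a Saturday.
The first Wednesday is therefore April 5 (4 days later).
The second Wednesday is 5 + 1×7 = April 12.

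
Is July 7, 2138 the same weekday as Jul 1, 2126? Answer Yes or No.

From Jul 1, 2126 to Jul 7, 2138 is 4389 days.
4389 mod 7 = 0, so they are the same weekday.
(Jul 1, 2126 is a Monday; Jul 7, 2138 is a Monday.)

Yes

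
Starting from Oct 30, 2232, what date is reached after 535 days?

+365 (one year) → Oct 30, 2233 (170 left).
Oct has 31 days: +2 → Nov 1, 2233 (168 left).
Nov has 30 days: +30 → Dec 1, 2233 (138 left).
Dec has 31 days: +31 → Jan 1, 2234 (107 left).
Jan has 31 days: +31 → Feb 1, 2234 (76 left).
Feb has 28 days: +28 → Mar 1, 2234 (48 left).
Mar has 31 days: +31 → Apr 1, 2234 (17 left).
+17 → Apr 18, 2234.

April 18, 2234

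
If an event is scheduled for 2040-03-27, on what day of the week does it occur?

Tuesday

Doomsday rule: the anchor day for the 2000s is Tuesday. For year 40: 40÷12 = 3 r 4, and 4÷4 = 1, so 3+4+1 = 8.
Tuesday + 8 ≡ Wednesday — that's 2040's doomsday.
In March the doomsday date is Mar 14.
Mar 27 is 13 days after Mar 14; 13 mod 7 = 6, so Wednesday + 6 = Tuesday.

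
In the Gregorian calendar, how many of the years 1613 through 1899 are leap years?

69

Multiples of 4 in [1613,1899]: 71.
Of those, multiples of 100: 2 (not leap unless ÷400).
Multiples of 400: 0.
Leap years = 71 − 2 + 0 = 69.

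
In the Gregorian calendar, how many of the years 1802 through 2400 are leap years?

146

Multiples of 4 in [1802,2400]: 150.
Of those, multiples of 100: 6 (not leap unless ÷400).
Multiples of 400: 2.
Leap years = 150 − 6 + 2 = 146.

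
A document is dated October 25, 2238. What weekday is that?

Thursday

Doomsday rule: the anchor day for the 2200s is Friday. For year 38: 38÷12 = 3 r 2, and 2÷4 = 0, so 3+2+0 = 5.
Friday + 5 ≡ Wednesday — that's 2238's doomsday.
In October the doomsday date is Oct 10.
Oct 25 is 15 days after Oct 10; 15 mod 7 = 1, so Wednesday + 1 = Thursday.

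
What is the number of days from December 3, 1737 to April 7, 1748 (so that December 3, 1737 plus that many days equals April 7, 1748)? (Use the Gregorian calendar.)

Dec 3, 1737 → Dec 3, 1738: 365 days.
Dec 3, 1738 → Dec 3, 1739: 365 days.
Dec 3, 1739 → Dec 3, 1740: 366 days (Feb 29, 1740 is in that span).
Dec 3, 1740 → Dec 3, 1741: 365 days.
Dec 3, 1741 → Dec 3, 1742: 365 days.
Dec 3, 1742 → Dec 3, 1743: 365 days.
Dec 3, 1743 → Dec 3, 1744: 366 days (Feb 29, 1744 is in that span).
Dec 3, 1744 → Dec 3, 1745: 365 days.
Dec 3, 1745 → Dec 3, 1746: 365 days.
Dec 3, 1746 → Dec 3, 1747: 365 days.
Dec 3, 1747 → Jan 3, 1748: 31 days (December has 31).
Jan 3, 1748 → Feb 3, 1748: 31 days (January has 31).
Feb 3, 1748 → Mar 3, 1748: 29 days (February has 29).
Mar 3, 1748 → Apr 3, 1748: 31 days (March has 31).
Apr 3, 1748 → Apr 7, 1748: 4 days.
Total: 3778 days.

3778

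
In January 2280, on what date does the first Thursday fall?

January 1, 2280 is a Thursday.
The first Thursday is therefore January 1 (same day).

January 1, 2280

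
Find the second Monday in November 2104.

November 1, 2104 is a Saturday.
The first Monday is therefore November 3 (2 days later).
The second Monday is 3 + 1×7 = November 10.

November 10, 2104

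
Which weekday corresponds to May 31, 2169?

Doomsday rule: the anchor day for the 2100s is Sunday. For year 69: 69÷12 = 5 r 9, and 9÷4 = 2, so 5+9+2 = 16.
Sunday + 16 ≡ Tuesday — that's 2169's doomsday.
In May the doomsday date is May 9.
May 31 is 22 days after May 9; 22 mod 7 = 1, so Tuesday + 1 = Wednesday.

Wednesday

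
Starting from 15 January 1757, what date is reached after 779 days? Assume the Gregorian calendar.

March 5, 1759

+365 (one year) → Jan 15, 1758 (414 left).
+365 (one year) → Jan 15, 1759 (49 left).
Jan has 31 days: +17 → Feb 1, 1759 (32 left).
Feb has 28 days: +28 → Mar 1, 1759 (4 left).
+4 → Mar 5, 1759.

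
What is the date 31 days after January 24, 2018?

February 24, 2018

Jan has 31 days: +8 → Feb 1, 2018 (23 left).
+23 → Feb 24, 2018.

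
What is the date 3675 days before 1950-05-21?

−365 (one year) → May 21, 1949 (3310 left).
−365 (one year) → May 21, 1948 (2945 left).
−366 (one year; includes Feb 29, 1948) → May 21, 1947 (2579 left).
−365 (one year) → May 21, 1946 (2214 left).
−365 (one year) → May 21, 1945 (1849 left).
−365 (one year) → May 21, 1944 (1484 left).
−366 (one year; includes Feb 29, 1944) → May 21, 1943 (1118 left).
−365 (one year) → May 21, 1942 (753 left).
−365 (one year) → May 21, 1941 (388 left).
−21 → Apr 30, 1941 (end of Apr, 30 days; 367 left).
−30 → Mar 31, 1941 (end of Mar, 31 days; 337 left).
−31 → Feb 28, 1941 (end of Feb, 28 days; 306 left).
−28 → Jan 31, 1941 (end of Jan, 31 days; 278 left).
−31 → Dec 31, 1940 (end of Dec, 31 days; 247 left).
−31 → Nov 30, 1940 (end of Nov, 30 days; 216 left).
−30 → Oct 31, 1940 (end of Oct, 31 days; 186 left).
−31 → Sep 30, 1940 (end of Sep, 30 days; 155 left).
−30 → Aug 31, 1940 (end of Aug, 31 days; 125 left).
−31 → Jul 31, 1940 (end of Jul, 31 days; 94 left).
−31 → Jun 30, 1940 (end of Jun, 30 days; 63 left).
−30 → May 31, 1940 (end of May, 31 days; 33 left).
−31 → Apr 30, 1940 (end of Apr, 30 days; 2 left).
−2 → Apr 28, 1940.

April 28, 1940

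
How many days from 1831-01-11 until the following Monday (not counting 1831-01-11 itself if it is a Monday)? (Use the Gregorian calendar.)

6

Jan 11, 1831 is a Tuesday.
From Tuesday to the next Monday is 6 days.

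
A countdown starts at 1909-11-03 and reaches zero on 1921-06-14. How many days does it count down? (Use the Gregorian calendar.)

4241

Nov 3, 1909 → Nov 3, 1910: 365 days.
Nov 3, 1910 → Nov 3, 1911: 365 days.
Nov 3, 1911 → Nov 3, 1912: 366 days (Feb 29, 1912 is in that span).
Nov 3, 1912 → Nov 3, 1913: 365 days.
Nov 3, 1913 → Nov 3, 1914: 365 days.
Nov 3, 1914 → Nov 3, 1915: 365 days.
Nov 3, 1915 → Nov 3, 1916: 366 days (Feb 29, 1916 is in that span).
Nov 3, 1916 → Nov 3, 1917: 365 days.
Nov 3, 1917 → Nov 3, 1918: 365 days.
Nov 3, 1918 → Nov 3, 1919: 365 days.
Nov 3, 1919 → Nov 3, 1920: 366 days (Feb 29, 1920 is in that span).
Nov 3, 1920 → Dec 3, 1920: 30 days (November has 30).
Dec 3, 1920 → Jan 3, 1921: 31 days (December has 31).
Jan 3, 1921 → Feb 3, 1921: 31 days (January has 31).
Feb 3, 1921 → Mar 3, 1921: 28 days (February has 28).
Mar 3, 1921 → Apr 3, 1921: 31 days (March has 31).
Apr 3, 1921 → May 3, 1921: 30 days (April has 30).
May 3, 1921 → Jun 3, 1921: 31 days (May has 31).
Jun 3, 1921 → Jun 14, 1921: 11 days.
Total: 4241 days.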